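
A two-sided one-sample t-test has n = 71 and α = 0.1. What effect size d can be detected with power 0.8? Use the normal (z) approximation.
d ≈ 0.30

Minimum detectable effect (one-sample t-test, normal approximation):
d = (z_{α/2} + z_β) / √n
d = (1.645 + 0.842) / √71
d = 2.486 / 8.426
d ≈ 0.30

By Cohen's convention (0.2 small / 0.5 medium / 0.8 large): small effect.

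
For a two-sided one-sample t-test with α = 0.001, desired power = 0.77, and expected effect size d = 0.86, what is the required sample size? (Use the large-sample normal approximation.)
n = 22

Sample size formula (one-sample t-test, normal approximation):
n = ((z_{α/2} + z_β) / d)²

z_{α/2} = 3.291 (for α = 0.001, two-sided)
z_β = 0.739 (for power = 0.77)
d = 0.86

n = ((3.291 + 0.739) / 0.86)²
n = (4.686)²
n ≈ 21.96
Round up to the next whole number: n = 22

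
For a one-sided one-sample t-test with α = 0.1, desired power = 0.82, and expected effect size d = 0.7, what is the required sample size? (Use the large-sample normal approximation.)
n = 10

Sample size formula (one-sample t-test, normal approximation):
n = ((z_α + z_β) / d)²

z_α = 1.282 (for α = 0.1, one-sided)
z_β = 0.915 (for power = 0.82)
d = 0.7

n = ((1.282 + 0.915) / 0.7)²
n = (3.139)²
n ≈ 9.85
Round up to the next whole number: n = 10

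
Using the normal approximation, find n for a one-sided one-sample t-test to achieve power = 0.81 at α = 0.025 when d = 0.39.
n = 53

Sample size formula (one-sample t-test, normal approximation):
n = ((z_α + z_β) / d)²

z_α = 1.960 (for α = 0.025, one-sided)
z_β = 0.878 (for power = 0.81)
d = 0.39

n = ((1.960 + 0.878) / 0.39)²
n = (7.277)²
n ≈ 52.95
Round up to the next whole number: n = 53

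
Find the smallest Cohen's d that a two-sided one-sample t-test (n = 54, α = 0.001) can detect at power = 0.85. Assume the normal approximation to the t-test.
d ≈ 0.59

Minimum detectable effect (one-sample t-test, normal approximation):
d = (z_{α/2} + z_β) / √n
d = (3.291 + 1.036) / √54
d = 4.327 / 7.348
d ≈ 0.59

By Cohen's convention (0.2 small / 0.5 medium / 0.8 large): medium effect.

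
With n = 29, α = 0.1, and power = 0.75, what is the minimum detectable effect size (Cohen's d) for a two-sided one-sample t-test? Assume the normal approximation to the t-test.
d ≈ 0.43

Minimum detectable effect (one-sample t-test, normal approximation):
d = (z_{α/2} + z_β) / √n
d = (1.645 + 0.674) / √29
d = 2.319 / 5.385
d ≈ 0.43

By Cohen's convention (0.2 small / 0.5 medium / 0.8 large): small effect.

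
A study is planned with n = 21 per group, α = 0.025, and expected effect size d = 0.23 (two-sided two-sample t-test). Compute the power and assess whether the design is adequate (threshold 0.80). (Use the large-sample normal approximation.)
Power ≈ 0.07; the study is underpowered (power < 0.80)

Power calculation (two-sample t-test, normal approximation):
z_β = d · √(n/2) - z_{α/2}
z_β = 0.23 · √(21/2) - 2.241
z_β = 0.23 · 3.240 - 2.241
z_β = -1.496

Power = Φ(z_β) = Φ(-1.496) ≈ 0.067

Effect size d = 0.23 is small by Cohen's convention (0.2/0.5/0.8).

Threshold: power ≥ 0.80 is conventionally adequate.
Power ≈ 0.07 → the study is underpowered (power < 0.80).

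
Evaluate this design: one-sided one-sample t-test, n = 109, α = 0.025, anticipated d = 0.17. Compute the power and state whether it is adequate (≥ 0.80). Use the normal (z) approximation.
Power ≈ 0.43; the study is underpowered (power < 0.80)

Power calculation (one-sample t-test, normal approximation):
z_β = d · √n - z_α
z_β = 0.17 · √109 - 1.960
z_β = 0.17 · 10.440 - 1.960
z_β = -0.185

Power = Φ(z_β) = Φ(-0.185) ≈ 0.427

Effect size d = 0.17 is very small by Cohen's convention (0.2/0.5/0.8).

Threshold: power ≥ 0.80 is conventionally adequate.
Power ≈ 0.43 → the study is underpowered (power < 0.80).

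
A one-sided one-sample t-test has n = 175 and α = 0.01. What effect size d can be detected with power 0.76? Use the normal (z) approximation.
d ≈ 0.23

Minimum detectable effect (one-sample t-test, normal approximation):
d = (z_α + z_β) / √n
d = (2.326 + 0.706) / √175
d = 3.033 / 13.229
d ≈ 0.23

By Cohen's convention (0.2 small / 0.5 medium / 0.8 large): small effect.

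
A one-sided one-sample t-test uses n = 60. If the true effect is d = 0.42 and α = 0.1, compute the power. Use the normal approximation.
Power ≈ 0.98

Power calculation (one-sample t-test, normal approximation):
z_β = d · √n - z_α
z_β = 0.42 · √60 - 1.282
z_β = 0.42 · 7.746 - 1.282
z_β = 1.972

Power = Φ(z_β) = Φ(1.972) ≈ 0.976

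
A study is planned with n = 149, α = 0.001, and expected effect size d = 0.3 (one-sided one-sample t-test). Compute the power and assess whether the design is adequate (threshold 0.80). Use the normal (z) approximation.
Power ≈ 0.72; the study is underpowered (power < 0.80)

Power calculation (one-sample t-test, normal approximation):
z_β = d · √n - z_α
z_β = 0.3 · √149 - 3.090
z_β = 0.3 · 12.207 - 3.090
z_β = 0.572

Power = Φ(z_β) = Φ(0.572) ≈ 0.716

Effect size d = 0.3 is small by Cohen's convention (0.2/0.5/0.8).

Threshold: power ≥ 0.80 is conventionally adequate.
Power ≈ 0.72 → the study is underpowered (power < 0.80).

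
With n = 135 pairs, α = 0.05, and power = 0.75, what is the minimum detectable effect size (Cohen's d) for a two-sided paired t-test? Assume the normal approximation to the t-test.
d ≈ 0.23

Minimum detectable effect (paired t-test, normal approximation):
d = (z_{α/2} + z_β) / √n
d = (1.960 + 0.674) / √135
d = 2.634 / 11.619
d ≈ 0.23

By Cohen's convention (0.2 small / 0.5 medium / 0.8 large): small effect.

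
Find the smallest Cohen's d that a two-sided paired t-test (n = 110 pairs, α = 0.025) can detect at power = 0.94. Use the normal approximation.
d ≈ 0.36

Minimum detectable effect (paired t-test, normal approximation):
d = (z_{α/2} + z_β) / √n
d = (2.241 + 1.555) / √110
d = 3.796 / 10.488
d ≈ 0.36

By Cohen's convention (0.2 small / 0.5 medium / 0.8 large): small effect.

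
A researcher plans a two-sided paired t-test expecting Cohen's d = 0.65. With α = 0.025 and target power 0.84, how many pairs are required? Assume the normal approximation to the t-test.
n = 25 pairs

Sample size formula (paired t-test, normal approximation):
n = ((z_{α/2} + z_β) / d)²

z_{α/2} = 2.241 (for α = 0.025, two-sided)
z_β = 0.994 (for power = 0.84)
d = 0.65

n = ((2.241 + 0.994) / 0.65)²
n = (4.977)²
n ≈ 24.77
Round up to the next whole number: n = 25 pairs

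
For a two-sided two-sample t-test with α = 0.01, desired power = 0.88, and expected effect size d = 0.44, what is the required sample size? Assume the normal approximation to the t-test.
n = 146 per group

Sample size formula (two-sample t-test, normal approximation):
n = 2 · ((z_{α/2} + z_β) / d)²

z_{α/2} = 2.576 (for α = 0.01, two-sided)
z_β = 1.175 (for power = 0.88)
d = 0.44

n = 2 · ((2.576 + 1.175) / 0.44)²
n = 2 · (8.525)²
n ≈ 145.35
Round up to the next whole number: n = 146 per group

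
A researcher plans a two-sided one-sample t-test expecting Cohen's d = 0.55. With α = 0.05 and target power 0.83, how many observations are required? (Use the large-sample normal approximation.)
n = 29

Sample size formula (one-sample t-test, normal approximation):
n = ((z_{α/2} + z_β) / d)²

z_{α/2} = 1.960 (for α = 0.05, two-sided)
z_β = 0.954 (for power = 0.83)
d = 0.55

n = ((1.960 + 0.954) / 0.55)²
n = (5.298)²
n ≈ 28.07
Round up to the next whole number: n = 29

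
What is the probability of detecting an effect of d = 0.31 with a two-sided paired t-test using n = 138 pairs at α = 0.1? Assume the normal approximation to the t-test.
Power ≈ 0.98

Power calculation (paired t-test, normal approximation):
z_β = d · √n - z_{α/2}
z_β = 0.31 · √138 - 1.645
z_β = 0.31 · 11.747 - 1.645
z_β = 1.997

Power = Φ(z_β) = Φ(1.997) ≈ 0.977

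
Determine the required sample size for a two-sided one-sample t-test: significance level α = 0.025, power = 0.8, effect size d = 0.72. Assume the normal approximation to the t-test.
n = 19

Sample size formula (one-sample t-test, normal approximation):
n = ((z_{α/2} + z_β) / d)²

z_{α/2} = 2.241 (for α = 0.025, two-sided)
z_β = 0.842 (for power = 0.8)
d = 0.72

n = ((2.241 + 0.842) / 0.72)²
n = (4.282)²
n ≈ 18.34
Round up to the next whole number: n = 19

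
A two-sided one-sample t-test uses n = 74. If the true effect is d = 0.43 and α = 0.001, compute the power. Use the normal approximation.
Power ≈ 0.66

Power calculation (one-sample t-test, normal approximation):
z_β = d · √n - z_{α/2}
z_β = 0.43 · √74 - 3.291
z_β = 0.43 · 8.602 - 3.291
z_β = 0.408

Power = Φ(z_β) = Φ(0.408) ≈ 0.659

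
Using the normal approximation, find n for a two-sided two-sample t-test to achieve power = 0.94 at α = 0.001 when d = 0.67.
n = 105 per group

Sample size formula (two-sample t-test, normal approximation):
n = 2 · ((z_{α/2} + z_β) / d)²

z_{α/2} = 3.291 (for α = 0.001, two-sided)
z_β = 1.555 (for power = 0.94)
d = 0.67

n = 2 · ((3.291 + 1.555) / 0.67)²
n = 2 · (7.233)²
n ≈ 104.63
Round up to the next whole number: n = 105 per group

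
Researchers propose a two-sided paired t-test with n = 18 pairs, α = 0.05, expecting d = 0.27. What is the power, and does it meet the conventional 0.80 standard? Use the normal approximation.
Power ≈ 0.21; the study is underpowered (power < 0.80)

Power calculation (paired t-test, normal approximation):
z_β = d · √n - z_{α/2}
z_β = 0.27 · √18 - 1.960
z_β = 0.27 · 4.243 - 1.960
z_β = -0.814

Power = Φ(z_β) = Φ(-0.814) ≈ 0.208

Effect size d = 0.27 is small by Cohen's convention (0.2/0.5/0.8).

Threshold: power ≥ 0.80 is conventionally adequate.
Power ≈ 0.21 → the study is underpowered (power < 0.80).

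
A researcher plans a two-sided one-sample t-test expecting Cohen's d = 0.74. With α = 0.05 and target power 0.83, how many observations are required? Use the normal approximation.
n = 16

Sample size formula (one-sample t-test, normal approximation):
n = ((z_{α/2} + z_β) / d)²

z_{α/2} = 1.960 (for α = 0.05, two-sided)
z_β = 0.954 (for power = 0.83)
d = 0.74

n = ((1.960 + 0.954) / 0.74)²
n = (3.938)²
n ≈ 15.51
Round up to the next whole number: n = 16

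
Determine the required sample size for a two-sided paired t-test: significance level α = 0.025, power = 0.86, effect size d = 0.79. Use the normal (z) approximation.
n = 18 pairs

Sample size formula (paired t-test, normal approximation):
n = ((z_{α/2} + z_β) / d)²

z_{α/2} = 2.241 (for α = 0.025, two-sided)
z_β = 1.080 (for power = 0.86)
d = 0.79

n = ((2.241 + 1.080) / 0.79)²
n = (4.204)²
n ≈ 17.67
Round up to the next whole number: n = 18 pairs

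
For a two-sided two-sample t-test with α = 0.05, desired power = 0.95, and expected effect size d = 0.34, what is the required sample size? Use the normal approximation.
n = 225 per group

Sample size formula (two-sample t-test, normal approximation):
n = 2 · ((z_{α/2} + z_β) / d)²

z_{α/2} = 1.960 (for α = 0.05, two-sided)
z_β = 1.645 (for power = 0.95)
d = 0.34

n = 2 · ((1.960 + 1.645) / 0.34)²
n = 2 · (10.603)²
n ≈ 224.85
Round up to the next whole number: n = 225 per group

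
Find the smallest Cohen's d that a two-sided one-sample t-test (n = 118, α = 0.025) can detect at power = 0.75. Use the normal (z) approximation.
d ≈ 0.27

Minimum detectable effect (one-sample t-test, normal approximation):
d = (z_{α/2} + z_β) / √n
d = (2.241 + 0.674) / √118
d = 2.916 / 10.863
d ≈ 0.27

By Cohen's convention (0.2 small / 0.5 medium / 0.8 large): small effect.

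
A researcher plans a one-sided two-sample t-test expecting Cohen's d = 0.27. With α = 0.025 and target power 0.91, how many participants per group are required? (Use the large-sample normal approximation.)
n = 299 per group

Sample size formula (two-sample t-test, normal approximation):
n = 2 · ((z_α + z_β) / d)²

z_α = 1.960 (for α = 0.025, one-sided)
z_β = 1.341 (for power = 0.91)
d = 0.27

n = 2 · ((1.960 + 1.341) / 0.27)²
n = 2 · (12.226)²
n ≈ 298.95
Round up to the next whole number: n = 299 per group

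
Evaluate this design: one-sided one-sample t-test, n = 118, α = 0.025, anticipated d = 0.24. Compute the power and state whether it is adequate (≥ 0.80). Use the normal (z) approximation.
Power ≈ 0.74; the study is underpowered (power < 0.80)

Power calculation (one-sample t-test, normal approximation):
z_β = d · √n - z_α
z_β = 0.24 · √118 - 1.960
z_β = 0.24 · 10.863 - 1.960
z_β = 0.647

Power = Φ(z_β) = Φ(0.647) ≈ 0.741

Effect size d = 0.24 is small by Cohen's convention (0.2/0.5/0.8).

Threshold: power ≥ 0.80 is conventionally adequate.
Power ≈ 0.74 → the study is underpowered (power < 0.80).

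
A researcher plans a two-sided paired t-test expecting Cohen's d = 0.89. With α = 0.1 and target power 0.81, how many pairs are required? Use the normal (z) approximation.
n = 9 pairs

Sample size formula (paired t-test, normal approximation):
n = ((z_{α/2} + z_β) / d)²

z_{α/2} = 1.645 (for α = 0.1, two-sided)
z_β = 0.878 (for power = 0.81)
d = 0.89

n = ((1.645 + 0.878) / 0.89)²
n = (2.835)²
n ≈ 8.04
Round up to the next whole number: n = 9 pairs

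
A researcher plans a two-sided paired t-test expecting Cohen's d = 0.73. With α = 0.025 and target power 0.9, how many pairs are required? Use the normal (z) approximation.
n = 24 pairs

Sample size formula (paired t-test, normal approximation):
n = ((z_{α/2} + z_β) / d)²

z_{α/2} = 2.241 (for α = 0.025, two-sided)
z_β = 1.282 (for power = 0.9)
d = 0.73

n = ((2.241 + 1.282) / 0.73)²
n = (4.826)²
n ≈ 23.29
Round up to the next whole number: n = 24 pairs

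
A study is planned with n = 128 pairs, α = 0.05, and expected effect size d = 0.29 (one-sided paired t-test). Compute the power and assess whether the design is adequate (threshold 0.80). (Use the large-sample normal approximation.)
Power ≈ 0.95; the study is adequately powered (power ≥ 0.80)

Power calculation (paired t-test, normal approximation):
z_β = d · √n - z_α
z_β = 0.29 · √128 - 1.645
z_β = 0.29 · 11.314 - 1.645
z_β = 1.636

Power = Φ(z_β) = Φ(1.636) ≈ 0.949

Effect size d = 0.29 is small by Cohen's convention (0.2/0.5/0.8).

Threshold: power ≥ 0.80 is conventionally adequate.
Power ≈ 0.95 → the study is adequately powered (power ≥ 0.80).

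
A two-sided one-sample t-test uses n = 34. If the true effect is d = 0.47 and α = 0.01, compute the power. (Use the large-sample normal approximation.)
Power ≈ 0.57

Power calculation (one-sample t-test, normal approximation):
z_β = d · √n - z_{α/2}
z_β = 0.47 · √34 - 2.576
z_β = 0.47 · 5.831 - 2.576
z_β = 0.165

Power = Φ(z_β) = Φ(0.165) ≈ 0.565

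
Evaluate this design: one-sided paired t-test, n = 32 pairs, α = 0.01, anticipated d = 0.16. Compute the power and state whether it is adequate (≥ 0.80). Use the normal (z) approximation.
Power ≈ 0.08; the study is underpowered (power < 0.80)

Power calculation (paired t-test, normal approximation):
z_β = d · √n - z_α
z_β = 0.16 · √32 - 2.326
z_β = 0.16 · 5.657 - 2.326
z_β = -1.421

Power = Φ(z_β) = Φ(-1.421) ≈ 0.078

Effect size d = 0.16 is very small by Cohen's convention (0.2/0.5/0.8).

Threshold: power ≥ 0.80 is conventionally adequate.
Power ≈ 0.08 → the study is underpowered (power < 0.80).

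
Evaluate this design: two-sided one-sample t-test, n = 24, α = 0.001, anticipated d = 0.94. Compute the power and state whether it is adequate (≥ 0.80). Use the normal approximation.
Power ≈ 0.91; the study is adequately powered (power ≥ 0.80)

Power calculation (one-sample t-test, normal approximation):
z_β = d · √n - z_{α/2}
z_β = 0.94 · √24 - 3.291
z_β = 0.94 · 4.899 - 3.291
z_β = 1.315

Power = Φ(z_β) = Φ(1.315) ≈ 0.906

Effect size d = 0.94 is large by Cohen's convention (0.2/0.5/0.8).

Threshold: power ≥ 0.80 is conventionally adequate.
Power ≈ 0.91 → the study is adequately powered (power ≥ 0.80).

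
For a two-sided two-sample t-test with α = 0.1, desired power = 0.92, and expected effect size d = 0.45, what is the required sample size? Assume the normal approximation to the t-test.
n = 92 per group

Sample size formula (two-sample t-test, normal approximation):
n = 2 · ((z_{α/2} + z_β) / d)²

z_{α/2} = 1.645 (for α = 0.1, two-sided)
z_β = 1.405 (for power = 0.92)
d = 0.45

n = 2 · ((1.645 + 1.405) / 0.45)²
n = 2 · (6.778)²
n ≈ 91.88
Round up to the next whole number: n = 92 per group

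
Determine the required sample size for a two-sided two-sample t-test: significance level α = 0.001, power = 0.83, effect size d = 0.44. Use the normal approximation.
n = 187 per group

Sample size formula (two-sample t-test, normal approximation):
n = 2 · ((z_{α/2} + z_β) / d)²

z_{α/2} = 3.291 (for α = 0.001, two-sided)
z_β = 0.954 (for power = 0.83)
d = 0.44

n = 2 · ((3.291 + 0.954) / 0.44)²
n = 2 · (9.648)²
n ≈ 186.17
Round up to the next whole number: n = 187 per group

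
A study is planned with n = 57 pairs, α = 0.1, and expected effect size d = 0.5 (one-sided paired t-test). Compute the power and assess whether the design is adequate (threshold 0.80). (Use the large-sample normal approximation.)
Power ≈ 0.99; the study is adequately powered (power ≥ 0.80)

Power calculation (paired t-test, normal approximation):
z_β = d · √n - z_α
z_β = 0.5 · √57 - 1.282
z_β = 0.5 · 7.550 - 1.282
z_β = 2.493

Power = Φ(z_β) = Φ(2.493) ≈ 0.994

Effect size d = 0.5 is medium by Cohen's convention (0.2/0.5/0.8).

Threshold: power ≥ 0.80 is conventionally adequate.
Power ≈ 0.99 → the study is adequately powered (power ≥ 0.80).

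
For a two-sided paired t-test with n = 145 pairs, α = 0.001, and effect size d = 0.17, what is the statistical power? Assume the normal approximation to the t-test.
Power ≈ 0.11

Power calculation (paired t-test, normal approximation):
z_β = d · √n - z_{α/2}
z_β = 0.17 · √145 - 3.291
z_β = 0.17 · 12.042 - 3.291
z_β = -1.243

Power = Φ(z_β) = Φ(-1.243) ≈ 0.107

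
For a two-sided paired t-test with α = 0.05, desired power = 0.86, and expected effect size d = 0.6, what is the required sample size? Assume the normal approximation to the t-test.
n = 26 pairs

Sample size formula (paired t-test, normal approximation):
n = ((z_{α/2} + z_β) / d)²

z_{α/2} = 1.960 (for α = 0.05, two-sided)
z_β = 1.080 (for power = 0.86)
d = 0.6

n = ((1.960 + 1.080) / 0.6)²
n = (5.067)²
n ≈ 25.67
Round up to the next whole number: n = 26 pairs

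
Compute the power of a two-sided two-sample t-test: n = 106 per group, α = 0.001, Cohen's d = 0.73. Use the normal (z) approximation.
Power ≈ 0.98

Power calculation (two-sample t-test, normal approximation):
z_β = d · √(n/2) - z_{α/2}
z_β = 0.73 · √(106/2) - 3.291
z_β = 0.73 · 7.280 - 3.291
z_β = 2.024

Power = Φ(z_β) = Φ(2.024) ≈ 0.979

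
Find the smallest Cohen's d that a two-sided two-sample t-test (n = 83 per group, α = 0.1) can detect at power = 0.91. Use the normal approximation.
d ≈ 0.46

Minimum detectable effect (two-sample t-test, normal approximation):
d = (z_{α/2} + z_β) / √(n/2)
d = (1.645 + 1.341) / √(83/2)
d = 2.986 / 6.442
d ≈ 0.46

By Cohen's convention (0.2 small / 0.5 medium / 0.8 large): small effect.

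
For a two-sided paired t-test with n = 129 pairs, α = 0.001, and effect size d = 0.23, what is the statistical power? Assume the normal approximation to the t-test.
Power ≈ 0.25

Power calculation (paired t-test, normal approximation):
z_β = d · √n - z_{α/2}
z_β = 0.23 · √129 - 3.291
z_β = 0.23 · 11.358 - 3.291
z_β = -0.678

Power = Φ(z_β) = Φ(-0.678) ≈ 0.249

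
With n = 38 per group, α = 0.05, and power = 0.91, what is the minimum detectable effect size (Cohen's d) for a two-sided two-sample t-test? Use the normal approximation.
d ≈ 0.76

Minimum detectable effect (two-sample t-test, normal approximation):
d = (z_{α/2} + z_β) / √(n/2)
d = (1.960 + 1.341) / √(38/2)
d = 3.301 / 4.359
d ≈ 0.76

By Cohen's convention (0.2 small / 0.5 medium / 0.8 large): medium effect.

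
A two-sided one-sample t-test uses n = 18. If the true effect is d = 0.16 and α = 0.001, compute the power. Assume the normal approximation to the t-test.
Power ≈ 0.00

Power calculation (one-sample t-test, normal approximation):
z_β = d · √n - z_{α/2}
z_β = 0.16 · √18 - 3.291
z_β = 0.16 · 4.243 - 3.291
z_β = -2.612

Power = Φ(z_β) = Φ(-2.612) ≈ 0.005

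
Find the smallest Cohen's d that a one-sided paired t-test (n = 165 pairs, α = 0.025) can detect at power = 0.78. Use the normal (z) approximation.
d ≈ 0.21

Minimum detectable effect (paired t-test, normal approximation):
d = (z_α + z_β) / √n
d = (1.960 + 0.772) / √165
d = 2.732 / 12.845
d ≈ 0.21

By Cohen's convention (0.2 small / 0.5 medium / 0.8 large): small effect.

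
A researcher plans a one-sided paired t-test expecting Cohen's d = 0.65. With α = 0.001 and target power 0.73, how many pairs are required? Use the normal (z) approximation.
n = 33 pairs

Sample size formula (paired t-test, normal approximation):
n = ((z_α + z_β) / d)²

z_α = 3.090 (for α = 0.001, one-sided)
z_β = 0.613 (for power = 0.73)
d = 0.65

n = ((3.090 + 0.613) / 0.65)²
n = (5.697)²
n ≈ 32.46
Round up to the next whole number: n = 33 pairs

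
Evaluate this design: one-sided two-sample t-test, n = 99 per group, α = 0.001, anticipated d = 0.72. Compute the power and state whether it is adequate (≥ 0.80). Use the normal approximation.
Power ≈ 0.98; the study is adequately powered (power ≥ 0.80)

Power calculation (two-sample t-test, normal approximation):
z_β = d · √(n/2) - z_α
z_β = 0.72 · √(99/2) - 3.090
z_β = 0.72 · 7.036 - 3.090
z_β = 1.975

Power = Φ(z_β) = Φ(1.975) ≈ 0.976

Effect size d = 0.72 is medium by Cohen's convention (0.2/0.5/0.8).

Threshold: power ≥ 0.80 is conventionally adequate.
Power ≈ 0.98 → the study is adequately powered (power ≥ 0.80).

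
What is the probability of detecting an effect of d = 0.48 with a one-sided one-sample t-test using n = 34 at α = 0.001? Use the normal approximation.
Power ≈ 0.39

Power calculation (one-sample t-test, normal approximation):
z_β = d · √n - z_α
z_β = 0.48 · √34 - 3.090
z_β = 0.48 · 5.831 - 3.090
z_β = -0.291

Power = Φ(z_β) = Φ(-0.291) ≈ 0.385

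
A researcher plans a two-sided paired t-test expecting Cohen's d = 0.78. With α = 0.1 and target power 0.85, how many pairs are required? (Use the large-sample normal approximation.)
n = 12 pairs

Sample size formula (paired t-test, normal approximation):
n = ((z_{α/2} + z_β) / d)²

z_{α/2} = 1.645 (for α = 0.1, two-sided)
z_β = 1.036 (for power = 0.85)
d = 0.78

n = ((1.645 + 1.036) / 0.78)²
n = (3.437)²
n ≈ 11.81
Round up to the next whole number: n = 12 pairs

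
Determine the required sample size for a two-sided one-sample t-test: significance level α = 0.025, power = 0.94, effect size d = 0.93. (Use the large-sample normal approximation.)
n = 17

Sample size formula (one-sample t-test, normal approximation):
n = ((z_{α/2} + z_β) / d)²

z_{α/2} = 2.241 (for α = 0.025, two-sided)
z_β = 1.555 (for power = 0.94)
d = 0.93

n = ((2.241 + 1.555) / 0.93)²
n = (4.082)²
n ≈ 16.66
Round up to the next whole number: n = 17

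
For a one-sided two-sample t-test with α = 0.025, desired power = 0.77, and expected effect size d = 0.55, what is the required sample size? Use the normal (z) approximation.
n = 49 per group

Sample size formula (two-sample t-test, normal approximation):
n = 2 · ((z_α + z_β) / d)²

z_α = 1.960 (for α = 0.025, one-sided)
z_β = 0.739 (for power = 0.77)
d = 0.55

n = 2 · ((1.960 + 0.739) / 0.55)²
n = 2 · (4.907)²
n ≈ 48.16
Round up to the next whole number: n = 49 per group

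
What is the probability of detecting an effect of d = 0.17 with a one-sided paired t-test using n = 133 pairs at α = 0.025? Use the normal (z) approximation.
Power ≈ 0.50

Power calculation (paired t-test, normal approximation):
z_β = d · √n - z_α
z_β = 0.17 · √133 - 1.960
z_β = 0.17 · 11.533 - 1.960
z_β = 0.001

Power = Φ(z_β) = Φ(0.001) ≈ 0.500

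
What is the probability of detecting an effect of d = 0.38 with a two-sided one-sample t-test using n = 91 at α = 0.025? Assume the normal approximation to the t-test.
Power ≈ 0.92

Power calculation (one-sample t-test, normal approximation):
z_β = d · √n - z_{α/2}
z_β = 0.38 · √91 - 2.241
z_β = 0.38 · 9.539 - 2.241
z_β = 1.384

Power = Φ(z_β) = Φ(1.384) ≈ 0.917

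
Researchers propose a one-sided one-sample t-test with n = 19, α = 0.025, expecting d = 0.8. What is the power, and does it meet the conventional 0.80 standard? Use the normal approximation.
Power ≈ 0.94; the study is adequately powered (power ≥ 0.80)

Power calculation (one-sample t-test, normal approximation):
z_β = d · √n - z_α
z_β = 0.8 · √19 - 1.960
z_β = 0.8 · 4.359 - 1.960
z_β = 1.527

Power = Φ(z_β) = Φ(1.527) ≈ 0.937

Effect size d = 0.8 is large by Cohen's convention (0.2/0.5/0.8).

Threshold: power ≥ 0.80 is conventionally adequate.
Power ≈ 0.94 → the study is adequately powered (power ≥ 0.80).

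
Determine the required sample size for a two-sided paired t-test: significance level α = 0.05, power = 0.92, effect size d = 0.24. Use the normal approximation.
n = 197 pairs

Sample size formula (paired t-test, normal approximation):
n = ((z_{α/2} + z_β) / d)²

z_{α/2} = 1.960 (for α = 0.05, two-sided)
z_β = 1.405 (for power = 0.92)
d = 0.24

n = ((1.960 + 1.405) / 0.24)²
n = (14.021)²
n ≈ 196.59
Round up to the next whole number: n = 197 pairs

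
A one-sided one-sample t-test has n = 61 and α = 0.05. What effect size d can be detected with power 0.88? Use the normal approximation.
d ≈ 0.36

Minimum detectable effect (one-sample t-test, normal approximation):
d = (z_α + z_β) / √n
d = (1.645 + 1.175) / √61
d = 2.820 / 7.810
d ≈ 0.36

By Cohen's convention (0.2 small / 0.5 medium / 0.8 large): small effect.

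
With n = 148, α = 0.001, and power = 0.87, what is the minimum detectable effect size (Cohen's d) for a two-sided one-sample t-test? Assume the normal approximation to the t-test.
d ≈ 0.36

Minimum detectable effect (one-sample t-test, normal approximation):
d = (z_{α/2} + z_β) / √n
d = (3.291 + 1.126) / √148
d = 4.417 / 12.166
d ≈ 0.36

By Cohen's convention (0.2 small / 0.5 medium / 0.8 large): small effect.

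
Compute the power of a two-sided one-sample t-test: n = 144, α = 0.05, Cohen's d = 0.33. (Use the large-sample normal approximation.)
Power ≈ 0.98

Power calculation (one-sample t-test, normal approximation):
z_β = d · √n - z_{α/2}
z_β = 0.33 · √144 - 1.960
z_β = 0.33 · 12.000 - 1.960
z_β = 2.000

Power = Φ(z_β) = Φ(2.000) ≈ 0.977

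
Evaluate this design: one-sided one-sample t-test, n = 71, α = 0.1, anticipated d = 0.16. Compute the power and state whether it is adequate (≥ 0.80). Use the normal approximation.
Power ≈ 0.53; the study is underpowered (power < 0.80)

Power calculation (one-sample t-test, normal approximation):
z_β = d · √n - z_α
z_β = 0.16 · √71 - 1.282
z_β = 0.16 · 8.426 - 1.282
z_β = 0.067

Power = Φ(z_β) = Φ(0.067) ≈ 0.527

Effect size d = 0.16 is very small by Cohen's convention (0.2/0.5/0.8).

Threshold: power ≥ 0.80 is conventionally adequate.
Power ≈ 0.53 → the study is underpowered (power < 0.80).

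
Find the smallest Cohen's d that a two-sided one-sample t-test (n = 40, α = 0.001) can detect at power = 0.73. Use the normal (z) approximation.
d ≈ 0.62

Minimum detectable effect (one-sample t-test, normal approximation):
d = (z_{α/2} + z_β) / √n
d = (3.291 + 0.613) / √40
d = 3.903 / 6.325
d ≈ 0.62

By Cohen's convention (0.2 small / 0.5 medium / 0.8 large): medium effect.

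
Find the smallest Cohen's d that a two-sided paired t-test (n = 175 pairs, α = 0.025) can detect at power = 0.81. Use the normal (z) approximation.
d ≈ 0.24

Minimum detectable effect (paired t-test, normal approximation):
d = (z_{α/2} + z_β) / √n
d = (2.241 + 0.878) / √175
d = 3.119 / 13.229
d ≈ 0.24

By Cohen's convention (0.2 small / 0.5 medium / 0.8 large): small effect.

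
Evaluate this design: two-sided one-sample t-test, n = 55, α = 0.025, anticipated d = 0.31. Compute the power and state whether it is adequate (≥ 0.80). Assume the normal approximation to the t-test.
Power ≈ 0.52; the study is underpowered (power < 0.80)

Power calculation (one-sample t-test, normal approximation):
z_β = d · √n - z_{α/2}
z_β = 0.31 · √55 - 2.241
z_β = 0.31 · 7.416 - 2.241
z_β = 0.058

Power = Φ(z_β) = Φ(0.058) ≈ 0.523

Effect size d = 0.31 is small by Cohen's convention (0.2/0.5/0.8).

Threshold: power ≥ 0.80 is conventionally adequate.
Power ≈ 0.52 → the study is underpowered (power < 0.80).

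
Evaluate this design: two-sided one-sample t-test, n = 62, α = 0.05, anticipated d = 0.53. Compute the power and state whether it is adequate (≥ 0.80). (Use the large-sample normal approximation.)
Power ≈ 0.99; the study is adequately powered (power ≥ 0.80)

Power calculation (one-sample t-test, normal approximation):
z_β = d · √n - z_{α/2}
z_β = 0.53 · √62 - 1.960
z_β = 0.53 · 7.874 - 1.960
z_β = 2.213

Power = Φ(z_β) = Φ(2.213) ≈ 0.987

Effect size d = 0.53 is medium by Cohen's convention (0.2/0.5/0.8).

Threshold: power ≥ 0.80 is conventionally adequate.
Power ≈ 0.99 → the study is adequately powered (power ≥ 0.80).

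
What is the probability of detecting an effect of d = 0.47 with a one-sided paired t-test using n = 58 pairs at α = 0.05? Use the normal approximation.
Power ≈ 0.97

Power calculation (paired t-test, normal approximation):
z_β = d · √n - z_α
z_β = 0.47 · √58 - 1.645
z_β = 0.47 · 7.616 - 1.645
z_β = 1.935

Power = Φ(z_β) = Φ(1.935) ≈ 0.973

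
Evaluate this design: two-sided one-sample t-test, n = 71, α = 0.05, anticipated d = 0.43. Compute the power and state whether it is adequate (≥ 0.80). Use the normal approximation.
Power ≈ 0.95; the study is adequately powered (power ≥ 0.80)

Power calculation (one-sample t-test, normal approximation):
z_β = d · √n - z_{α/2}
z_β = 0.43 · √71 - 1.960
z_β = 0.43 · 8.426 - 1.960
z_β = 1.663

Power = Φ(z_β) = Φ(1.663) ≈ 0.952

Effect size d = 0.43 is small by Cohen's convention (0.2/0.5/0.8).

Threshold: power ≥ 0.80 is conventionally adequate.
Power ≈ 0.95 → the study is adequately powered (power ≥ 0.80).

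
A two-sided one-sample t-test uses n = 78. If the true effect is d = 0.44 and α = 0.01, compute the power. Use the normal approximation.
Power ≈ 0.90

Power calculation (one-sample t-test, normal approximation):
z_β = d · √n - z_{α/2}
z_β = 0.44 · √78 - 2.576
z_β = 0.44 · 8.832 - 2.576
z_β = 1.310

Power = Φ(z_β) = Φ(1.310) ≈ 0.905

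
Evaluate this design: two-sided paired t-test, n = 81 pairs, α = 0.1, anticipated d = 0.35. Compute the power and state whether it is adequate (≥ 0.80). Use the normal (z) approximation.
Power ≈ 0.93; the study is adequately powered (power ≥ 0.80)

Power calculation (paired t-test, normal approximation):
z_β = d · √n - z_{α/2}
z_β = 0.35 · √81 - 1.645
z_β = 0.35 · 9.000 - 1.645
z_β = 1.505

Power = Φ(z_β) = Φ(1.505) ≈ 0.934

Effect size d = 0.35 is small by Cohen's convention (0.2/0.5/0.8).

Threshold: power ≥ 0.80 is conventionally adequate.
Power ≈ 0.93 → the study is adequately powered (power ≥ 0.80).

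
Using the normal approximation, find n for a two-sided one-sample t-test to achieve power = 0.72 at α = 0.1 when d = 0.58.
n = 15

Sample size formula (one-sample t-test, normal approximation):
n = ((z_{α/2} + z_β) / d)²

z_{α/2} = 1.645 (for α = 0.1, two-sided)
z_β = 0.583 (for power = 0.72)
d = 0.58

n = ((1.645 + 0.583) / 0.58)²
n = (3.841)²
n ≈ 14.75
Round up to the next whole number: n = 15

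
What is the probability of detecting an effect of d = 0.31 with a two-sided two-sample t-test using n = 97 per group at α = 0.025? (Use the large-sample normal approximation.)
Power ≈ 0.47

Power calculation (two-sample t-test, normal approximation):
z_β = d · √(n/2) - z_{α/2}
z_β = 0.31 · √(97/2) - 2.241
z_β = 0.31 · 6.964 - 2.241
z_β = -0.083

Power = Φ(z_β) = Φ(-0.083) ≈ 0.467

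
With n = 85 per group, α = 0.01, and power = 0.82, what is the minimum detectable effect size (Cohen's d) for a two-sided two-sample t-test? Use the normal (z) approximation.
d ≈ 0.54

Minimum detectable effect (two-sample t-test, normal approximation):
d = (z_{α/2} + z_β) / √(n/2)
d = (2.576 + 0.915) / √(85/2)
d = 3.491 / 6.519
d ≈ 0.54

By Cohen's convention (0.2 small / 0.5 medium / 0.8 large): medium effect.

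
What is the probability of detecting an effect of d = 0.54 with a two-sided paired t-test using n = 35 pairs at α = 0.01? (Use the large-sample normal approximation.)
Power ≈ 0.73

Power calculation (paired t-test, normal approximation):
z_β = d · √n - z_{α/2}
z_β = 0.54 · √35 - 2.576
z_β = 0.54 · 5.916 - 2.576
z_β = 0.619

Power = Φ(z_β) = Φ(0.619) ≈ 0.732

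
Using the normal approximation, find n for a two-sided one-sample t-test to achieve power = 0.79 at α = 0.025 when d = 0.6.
n = 26

Sample size formula (one-sample t-test, normal approximation):
n = ((z_{α/2} + z_β) / d)²

z_{α/2} = 2.241 (for α = 0.025, two-sided)
z_β = 0.806 (for power = 0.79)
d = 0.6

n = ((2.241 + 0.806) / 0.6)²
n = (5.078)²
n ≈ 25.79
Round up to the next whole number: n = 26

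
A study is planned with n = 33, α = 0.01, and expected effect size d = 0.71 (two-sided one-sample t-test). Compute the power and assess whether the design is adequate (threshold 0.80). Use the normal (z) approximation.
Power ≈ 0.93; the study is adequately powered (power ≥ 0.80)

Power calculation (one-sample t-test, normal approximation):
z_β = d · √n - z_{α/2}
z_β = 0.71 · √33 - 2.576
z_β = 0.71 · 5.745 - 2.576
z_β = 1.503

Power = Φ(z_β) = Φ(1.503) ≈ 0.934

Effect size d = 0.71 is medium by Cohen's convention (0.2/0.5/0.8).

Threshold: power ≥ 0.80 is conventionally adequate.
Power ≈ 0.93 → the study is adequately powered (power ≥ 0.80).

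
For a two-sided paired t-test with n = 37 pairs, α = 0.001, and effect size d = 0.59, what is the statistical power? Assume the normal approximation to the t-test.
Power ≈ 0.62

Power calculation (paired t-test, normal approximation):
z_β = d · √n - z_{α/2}
z_β = 0.59 · √37 - 3.291
z_β = 0.59 · 6.083 - 3.291
z_β = 0.298

Power = Φ(z_β) = Φ(0.298) ≈ 0.617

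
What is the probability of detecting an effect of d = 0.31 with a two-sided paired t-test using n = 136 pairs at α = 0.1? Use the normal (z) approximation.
Power ≈ 0.98

Power calculation (paired t-test, normal approximation):
z_β = d · √n - z_{α/2}
z_β = 0.31 · √136 - 1.645
z_β = 0.31 · 11.662 - 1.645
z_β = 1.970

Power = Φ(z_β) = Φ(1.970) ≈ 0.976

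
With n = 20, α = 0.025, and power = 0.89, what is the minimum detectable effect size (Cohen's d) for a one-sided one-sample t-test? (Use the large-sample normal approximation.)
d ≈ 0.71

Minimum detectable effect (one-sample t-test, normal approximation):
d = (z_α + z_β) / √n
d = (1.960 + 1.227) / √20
d = 3.186 / 4.472
d ≈ 0.71

By Cohen's convention (0.2 small / 0.5 medium / 0.8 large): medium effect.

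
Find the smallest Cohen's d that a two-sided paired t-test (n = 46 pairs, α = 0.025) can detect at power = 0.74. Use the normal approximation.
d ≈ 0.43

Minimum detectable effect (paired t-test, normal approximation):
d = (z_{α/2} + z_β) / √n
d = (2.241 + 0.643) / √46
d = 2.885 / 6.782
d ≈ 0.43

By Cohen's convention (0.2 small / 0.5 medium / 0.8 large): small effect.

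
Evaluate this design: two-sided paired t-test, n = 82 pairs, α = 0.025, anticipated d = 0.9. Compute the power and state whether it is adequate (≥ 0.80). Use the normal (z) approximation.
Power ≈ 1.00; the study is adequately powered (power ≥ 0.80)

Power calculation (paired t-test, normal approximation):
z_β = d · √n - z_{α/2}
z_β = 0.9 · √82 - 2.241
z_β = 0.9 · 9.055 - 2.241
z_β = 5.908

Power = Φ(z_β) = Φ(5.908) ≈ 1.000

Effect size d = 0.9 is large by Cohen's convention (0.2/0.5/0.8).

Threshold: power ≥ 0.80 is conventionally adequate.
Power ≈ 1.00 → the study is adequately powered (power ≥ 0.80).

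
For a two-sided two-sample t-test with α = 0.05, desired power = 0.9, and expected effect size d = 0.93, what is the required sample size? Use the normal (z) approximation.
n = 25 per group

Sample size formula (two-sample t-test, normal approximation):
n = 2 · ((z_{α/2} + z_β) / d)²

z_{α/2} = 1.960 (for α = 0.05, two-sided)
z_β = 1.282 (for power = 0.9)
d = 0.93

n = 2 · ((1.960 + 1.282) / 0.93)²
n = 2 · (3.486)²
n ≈ 24.30
Round up to the next whole number: n = 25 per group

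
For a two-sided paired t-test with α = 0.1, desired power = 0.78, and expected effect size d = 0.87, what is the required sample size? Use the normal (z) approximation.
n = 8 pairs

Sample size formula (paired t-test, normal approximation):
n = ((z_{α/2} + z_β) / d)²

z_{α/2} = 1.645 (for α = 0.1, two-sided)
z_β = 0.772 (for power = 0.78)
d = 0.87

n = ((1.645 + 0.772) / 0.87)²
n = (2.778)²
n ≈ 7.72
Round up to the next whole number: n = 8 pairs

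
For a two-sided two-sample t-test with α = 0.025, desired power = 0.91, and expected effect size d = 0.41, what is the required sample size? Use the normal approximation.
n = 153 per group

Sample size formula (two-sample t-test, normal approximation):
n = 2 · ((z_{α/2} + z_β) / d)²

z_{α/2} = 2.241 (for α = 0.025, two-sided)
z_β = 1.341 (for power = 0.91)
d = 0.41

n = 2 · ((2.241 + 1.341) / 0.41)²
n = 2 · (8.737)²
n ≈ 152.67
Round up to the next whole number: n = 153 per group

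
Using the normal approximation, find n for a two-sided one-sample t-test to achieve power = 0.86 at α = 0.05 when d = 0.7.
n = 19

Sample size formula (one-sample t-test, normal approximation):
n = ((z_{α/2} + z_β) / d)²

z_{α/2} = 1.960 (for α = 0.05, two-sided)
z_β = 1.080 (for power = 0.86)
d = 0.7

n = ((1.960 + 1.080) / 0.7)²
n = (4.343)²
n ≈ 18.86
Round up to the next whole number: n = 19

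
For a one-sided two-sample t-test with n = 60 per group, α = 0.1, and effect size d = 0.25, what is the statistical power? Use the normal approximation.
Power ≈ 0.53

Power calculation (two-sample t-test, normal approximation):
z_β = d · √(n/2) - z_α
z_β = 0.25 · √(60/2) - 1.282
z_β = 0.25 · 5.477 - 1.282
z_β = 0.088

Power = Φ(z_β) = Φ(0.088) ≈ 0.535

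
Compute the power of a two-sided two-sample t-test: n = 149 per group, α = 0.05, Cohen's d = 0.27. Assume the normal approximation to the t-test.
Power ≈ 0.64

Power calculation (two-sample t-test, normal approximation):
z_β = d · √(n/2) - z_{α/2}
z_β = 0.27 · √(149/2) - 1.960
z_β = 0.27 · 8.631 - 1.960
z_β = 0.370

Power = Φ(z_β) = Φ(0.370) ≈ 0.644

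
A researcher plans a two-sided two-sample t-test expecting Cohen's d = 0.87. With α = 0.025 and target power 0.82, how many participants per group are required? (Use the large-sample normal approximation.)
n = 27 per group

Sample size formula (two-sample t-test, normal approximation):
n = 2 · ((z_{α/2} + z_β) / d)²

z_{α/2} = 2.241 (for α = 0.025, two-sided)
z_β = 0.915 (for power = 0.82)
d = 0.87

n = 2 · ((2.241 + 0.915) / 0.87)²
n = 2 · (3.628)²
n ≈ 26.32
Round up to the next whole number: n = 27 per group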